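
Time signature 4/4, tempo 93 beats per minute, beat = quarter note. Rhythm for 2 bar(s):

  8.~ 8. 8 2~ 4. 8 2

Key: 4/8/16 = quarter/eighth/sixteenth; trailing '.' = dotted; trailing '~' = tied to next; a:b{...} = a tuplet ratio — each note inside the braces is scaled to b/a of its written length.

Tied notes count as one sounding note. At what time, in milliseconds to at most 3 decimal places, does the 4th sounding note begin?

note 4 onset = 11/2b = 3548.387ms

1. 0.0ms @ 0 + 967.742ms (3/2)
2. 967.742ms @ 3/2 + 322.581ms (1/2)
3. 1290.323ms @ 2 + 2258.065ms (7/2)
4. 3548.387ms @ 11/2 + 322.581ms (1/2)
5. 3870.968ms @ 6 + 1290.323ms (2)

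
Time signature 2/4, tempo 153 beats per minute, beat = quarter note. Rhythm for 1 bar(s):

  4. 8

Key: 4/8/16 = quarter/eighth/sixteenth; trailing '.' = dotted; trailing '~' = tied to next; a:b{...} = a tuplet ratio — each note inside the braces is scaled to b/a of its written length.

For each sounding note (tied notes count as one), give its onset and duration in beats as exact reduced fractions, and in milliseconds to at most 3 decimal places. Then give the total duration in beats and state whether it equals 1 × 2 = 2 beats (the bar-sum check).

1) 0.0ms=0b +588.235ms=3/2b
2) 588.235ms=3/2b +196.078ms=1/2b
Σ=2b of 2 (153bpm 2/4) — PASS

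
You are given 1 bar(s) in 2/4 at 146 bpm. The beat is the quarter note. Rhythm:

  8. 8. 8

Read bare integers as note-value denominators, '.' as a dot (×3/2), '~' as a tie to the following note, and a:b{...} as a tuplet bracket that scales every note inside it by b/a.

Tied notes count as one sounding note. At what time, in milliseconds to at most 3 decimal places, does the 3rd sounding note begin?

1. 0.0ms @ 0 + 308.219ms (3/4)
2. 308.219ms @ 3/4 + 308.219ms (3/4)
3. 616.438ms @ 3/2 + 205.479ms (1/2)

note 3 onset = 3/2b = 616.438ms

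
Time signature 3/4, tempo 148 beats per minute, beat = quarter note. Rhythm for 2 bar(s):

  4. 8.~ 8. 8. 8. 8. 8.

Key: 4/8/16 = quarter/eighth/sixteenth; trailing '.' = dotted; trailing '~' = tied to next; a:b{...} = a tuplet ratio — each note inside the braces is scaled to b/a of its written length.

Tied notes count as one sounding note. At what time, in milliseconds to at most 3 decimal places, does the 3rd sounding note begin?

note 3 onset = 3b = 1216.216ms

1. 0.0ms @ 0 + 608.108ms (3/2)
2. 608.108ms @ 3/2 + 608.108ms (3/2)
3. 1216.216ms @ 3 + 304.054ms (3/4)
4. 1520.27ms @ 15/4 + 304.054ms (3/4)
5. 1824.324ms @ 9/2 + 304.054ms (3/4)
6. 2128.378ms @ 21/4 + 304.054ms (3/4)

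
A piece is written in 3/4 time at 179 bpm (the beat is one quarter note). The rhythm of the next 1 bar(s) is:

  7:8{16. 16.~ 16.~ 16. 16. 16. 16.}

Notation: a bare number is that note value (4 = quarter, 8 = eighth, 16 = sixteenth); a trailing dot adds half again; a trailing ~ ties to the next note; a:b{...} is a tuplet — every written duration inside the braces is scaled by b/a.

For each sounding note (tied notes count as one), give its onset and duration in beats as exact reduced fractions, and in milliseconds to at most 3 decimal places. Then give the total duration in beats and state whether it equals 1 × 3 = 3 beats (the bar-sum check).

1) 0.0ms=0b +143.655ms=3/7b
2) 143.655ms=3/7b +430.966ms=9/7b
3) 574.621ms=12/7b +143.655ms=3/7b
4) 718.276ms=15/7b +143.655ms=3/7b
5) 861.931ms=18/7b +143.655ms=3/7b
Σ=3b of 3 (179bpm 3/4) — PASS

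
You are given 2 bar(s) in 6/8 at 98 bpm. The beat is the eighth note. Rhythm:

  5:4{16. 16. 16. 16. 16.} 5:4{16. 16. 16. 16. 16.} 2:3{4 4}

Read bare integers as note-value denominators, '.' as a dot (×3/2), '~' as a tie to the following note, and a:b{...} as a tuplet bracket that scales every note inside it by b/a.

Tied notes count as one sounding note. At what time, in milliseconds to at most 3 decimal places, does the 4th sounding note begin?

note 4 onset = 9/5b = 1102.041ms

1. 0.0ms @ 0 + 367.347ms (3/5)
2. 367.347ms @ 3/5 + 367.347ms (3/5)
3. 734.694ms @ 6/5 + 367.347ms (3/5)
4. 1102.041ms @ 9/5 + 367.347ms (3/5)
5. 1469.388ms @ 12/5 + 367.347ms (3/5)
6. 1836.735ms @ 3 + 367.347ms (3/5)
7. 2204.082ms @ 18/5 + 367.347ms (3/5)
8. 2571.429ms @ 21/5 + 367.347ms (3/5)
9. 2938.776ms @ 24/5 + 367.347ms (3/5)
10. 3306.122ms @ 27/5 + 367.347ms (3/5)
11. 3673.469ms @ 6 + 1836.735ms (3)
12. 5510.204ms @ 9 + 1836.735ms (3)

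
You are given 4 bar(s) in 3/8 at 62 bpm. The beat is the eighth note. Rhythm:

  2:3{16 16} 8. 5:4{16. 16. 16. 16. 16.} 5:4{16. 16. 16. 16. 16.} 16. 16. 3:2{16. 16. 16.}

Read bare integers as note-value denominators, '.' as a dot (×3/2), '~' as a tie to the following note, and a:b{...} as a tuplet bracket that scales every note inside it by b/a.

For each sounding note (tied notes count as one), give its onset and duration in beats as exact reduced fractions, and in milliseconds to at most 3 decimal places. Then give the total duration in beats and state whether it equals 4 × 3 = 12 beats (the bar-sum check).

1) 0.0ms=0b +725.806ms=3/4b
2) 725.806ms=3/4b +725.806ms=3/4b
3) 1451.613ms=3/2b +1451.613ms=3/2b
4) 2903.226ms=3b +580.645ms=3/5b
5) 3483.871ms=18/5b +580.645ms=3/5b
6) 4064.516ms=21/5b +580.645ms=3/5b
7) 4645.161ms=24/5b +580.645ms=3/5b
8) 5225.806ms=27/5b +580.645ms=3/5b
9) 5806.452ms=6b +580.645ms=3/5b
10) 6387.097ms=33/5b +580.645ms=3/5b
11) 6967.742ms=36/5b +580.645ms=3/5b
12) 7548.387ms=39/5b +580.645ms=3/5b
13) 8129.032ms=42/5b +580.645ms=3/5b
14) 8709.677ms=9b +725.806ms=3/4b
15) 9435.484ms=39/4b +725.806ms=3/4b
16) 10161.29ms=21/2b +483.871ms=1/2b
17) 10645.161ms=11b +483.871ms=1/2b
18) 11129.032ms=23/2b +483.871ms=1/2b
Σ=12b of 12 (62bpm 3/8) — PASS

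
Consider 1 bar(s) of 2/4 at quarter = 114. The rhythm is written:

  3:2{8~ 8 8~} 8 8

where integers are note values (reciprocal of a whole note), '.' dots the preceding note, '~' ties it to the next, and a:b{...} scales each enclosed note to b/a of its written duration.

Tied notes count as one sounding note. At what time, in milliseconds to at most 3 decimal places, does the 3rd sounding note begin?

1. 0.0ms @ 0 + 350.877ms (2/3)
2. 350.877ms @ 2/3 + 438.596ms (5/6)
3. 789.474ms @ 3/2 + 263.158ms (1/2)

note 3 onset = 3/2b = 789.474ms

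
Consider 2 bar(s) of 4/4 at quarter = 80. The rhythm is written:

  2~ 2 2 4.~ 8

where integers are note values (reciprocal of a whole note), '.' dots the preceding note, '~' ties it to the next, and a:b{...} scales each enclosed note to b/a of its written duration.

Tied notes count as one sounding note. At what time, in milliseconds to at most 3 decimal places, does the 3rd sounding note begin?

note 3 onset = 6b = 4500.0ms

1. 0.0ms @ 0 + 3000.0ms (4)
2. 3000.0ms @ 4 + 1500.0ms (2)
3. 4500.0ms @ 6 + 1500.0ms (2)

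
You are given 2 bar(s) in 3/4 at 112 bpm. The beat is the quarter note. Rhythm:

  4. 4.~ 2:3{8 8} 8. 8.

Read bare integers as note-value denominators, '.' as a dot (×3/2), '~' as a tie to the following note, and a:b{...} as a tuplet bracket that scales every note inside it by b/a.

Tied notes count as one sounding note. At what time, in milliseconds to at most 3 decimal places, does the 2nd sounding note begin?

1. 0.0ms @ 0 + 803.571ms (3/2)
2. 803.571ms @ 3/2 + 1205.357ms (9/4)
3. 2008.929ms @ 15/4 + 401.786ms (3/4)
4. 2410.714ms @ 9/2 + 401.786ms (3/4)
5. 2812.5ms @ 21/4 + 401.786ms (3/4)

note 2 onset = 3/2b = 803.571ms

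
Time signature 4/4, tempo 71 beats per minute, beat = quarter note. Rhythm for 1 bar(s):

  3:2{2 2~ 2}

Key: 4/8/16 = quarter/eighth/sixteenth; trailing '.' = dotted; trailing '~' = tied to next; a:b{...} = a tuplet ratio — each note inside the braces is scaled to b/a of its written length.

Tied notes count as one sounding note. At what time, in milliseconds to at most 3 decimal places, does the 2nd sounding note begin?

note 2 onset = 4/3b = 1126.761ms

1. 0.0ms @ 0 + 1126.761ms (4/3)
2. 1126.761ms @ 4/3 + 2253.521ms (8/3)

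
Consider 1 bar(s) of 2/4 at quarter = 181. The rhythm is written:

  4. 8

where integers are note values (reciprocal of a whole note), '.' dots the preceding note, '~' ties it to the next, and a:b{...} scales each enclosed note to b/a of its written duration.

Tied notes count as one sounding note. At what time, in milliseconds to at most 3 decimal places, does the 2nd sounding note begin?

1. 0.0ms @ 0 + 497.238ms (3/2)
2. 497.238ms @ 3/2 + 165.746ms (1/2)

note 2 onset = 3/2b = 497.238ms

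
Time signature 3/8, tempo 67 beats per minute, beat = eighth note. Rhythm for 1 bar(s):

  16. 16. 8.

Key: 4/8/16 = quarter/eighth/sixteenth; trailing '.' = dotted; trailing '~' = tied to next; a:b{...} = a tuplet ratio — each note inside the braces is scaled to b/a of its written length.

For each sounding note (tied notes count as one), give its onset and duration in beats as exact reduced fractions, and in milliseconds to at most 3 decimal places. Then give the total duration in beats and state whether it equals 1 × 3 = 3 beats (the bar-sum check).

1) 0.0ms=0b +671.642ms=3/4b
2) 671.642ms=3/4b +671.642ms=3/4b
3) 1343.284ms=3/2b +1343.284ms=3/2b
Σ=3b of 3 (67bpm 3/8) — PASS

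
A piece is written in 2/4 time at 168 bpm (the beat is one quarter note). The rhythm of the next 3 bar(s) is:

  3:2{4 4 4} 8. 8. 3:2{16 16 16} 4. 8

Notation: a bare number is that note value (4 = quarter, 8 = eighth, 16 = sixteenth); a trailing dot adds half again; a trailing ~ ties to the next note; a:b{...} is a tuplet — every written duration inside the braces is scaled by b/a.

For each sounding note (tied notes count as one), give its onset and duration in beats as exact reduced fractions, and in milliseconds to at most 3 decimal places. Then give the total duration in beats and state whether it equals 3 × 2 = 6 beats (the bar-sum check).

1) 0.0ms=0b +238.095ms=2/3b
2) 238.095ms=2/3b +238.095ms=2/3b
3) 476.19ms=4/3b +238.095ms=2/3b
4) 714.286ms=2b +267.857ms=3/4b
5) 982.143ms=11/4b +267.857ms=3/4b
6) 1250.0ms=7/2b +59.524ms=1/6b
7) 1309.524ms=11/3b +59.524ms=1/6b
8) 1369.048ms=23/6b +59.524ms=1/6b
9) 1428.571ms=4b +535.714ms=3/2b
10) 1964.286ms=11/2b +178.571ms=1/2b
Σ=6b of 6 (168bpm 2/4) — PASS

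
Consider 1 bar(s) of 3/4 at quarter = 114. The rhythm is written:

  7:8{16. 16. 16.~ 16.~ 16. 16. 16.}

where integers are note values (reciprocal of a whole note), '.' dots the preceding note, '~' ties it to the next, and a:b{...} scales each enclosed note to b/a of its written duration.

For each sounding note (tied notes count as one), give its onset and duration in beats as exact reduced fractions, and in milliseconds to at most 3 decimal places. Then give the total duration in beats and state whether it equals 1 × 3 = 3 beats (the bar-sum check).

1) 0.0ms=0b +225.564ms=3/7b
2) 225.564ms=3/7b +225.564ms=3/7b
3) 451.128ms=6/7b +676.692ms=9/7b
4) 1127.82ms=15/7b +225.564ms=3/7b
5) 1353.383ms=18/7b +225.564ms=3/7b
Σ=3b of 3 (114bpm 3/4) — PASS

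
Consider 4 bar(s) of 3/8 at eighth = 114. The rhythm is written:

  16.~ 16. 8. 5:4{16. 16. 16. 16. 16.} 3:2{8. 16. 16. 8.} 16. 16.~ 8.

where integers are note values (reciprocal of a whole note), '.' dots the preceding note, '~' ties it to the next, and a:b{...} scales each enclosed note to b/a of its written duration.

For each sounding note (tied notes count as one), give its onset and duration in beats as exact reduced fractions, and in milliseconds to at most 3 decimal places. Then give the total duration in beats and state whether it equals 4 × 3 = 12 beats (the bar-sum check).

1) 0.0ms=0b +789.474ms=3/2b
2) 789.474ms=3/2b +789.474ms=3/2b
3) 1578.947ms=3b +315.789ms=3/5b
4) 1894.737ms=18/5b +315.789ms=3/5b
5) 2210.526ms=21/5b +315.789ms=3/5b
6) 2526.316ms=24/5b +315.789ms=3/5b
7) 2842.105ms=27/5b +315.789ms=3/5b
8) 3157.895ms=6b +526.316ms=1b
9) 3684.211ms=7b +263.158ms=1/2b
10) 3947.368ms=15/2b +263.158ms=1/2b
11) 4210.526ms=8b +526.316ms=1b
12) 4736.842ms=9b +394.737ms=3/4b
13) 5131.579ms=39/4b +1184.211ms=9/4b
Σ=12b of 12 (114bpm 3/8) — PASS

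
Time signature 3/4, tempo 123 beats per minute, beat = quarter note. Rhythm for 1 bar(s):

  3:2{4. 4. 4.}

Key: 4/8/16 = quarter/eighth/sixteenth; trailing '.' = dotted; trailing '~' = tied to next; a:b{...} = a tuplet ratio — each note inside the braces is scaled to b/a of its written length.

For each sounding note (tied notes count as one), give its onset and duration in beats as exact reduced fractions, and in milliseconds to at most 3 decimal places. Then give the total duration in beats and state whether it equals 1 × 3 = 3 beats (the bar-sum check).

1) 0.0ms=0b +487.805ms=1b
2) 487.805ms=1b +487.805ms=1b
3) 975.61ms=2b +487.805ms=1b
Σ=3b of 3 (123bpm 3/4) — PASS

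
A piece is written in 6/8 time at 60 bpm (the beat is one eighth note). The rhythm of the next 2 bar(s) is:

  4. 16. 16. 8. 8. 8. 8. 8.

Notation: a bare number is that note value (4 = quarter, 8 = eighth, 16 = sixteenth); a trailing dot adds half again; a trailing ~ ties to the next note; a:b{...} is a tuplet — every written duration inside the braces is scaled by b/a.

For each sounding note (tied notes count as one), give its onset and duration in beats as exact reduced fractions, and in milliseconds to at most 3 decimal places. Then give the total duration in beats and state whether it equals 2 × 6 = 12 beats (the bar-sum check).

1) 0.0ms=0b +3000.0ms=3b
2) 3000.0ms=3b +750.0ms=3/4b
3) 3750.0ms=15/4b +750.0ms=3/4b
4) 4500.0ms=9/2b +1500.0ms=3/2b
5) 6000.0ms=6b +1500.0ms=3/2b
6) 7500.0ms=15/2b +1500.0ms=3/2b
7) 9000.0ms=9b +1500.0ms=3/2b
8) 10500.0ms=21/2b +1500.0ms=3/2b
Σ=12b of 12 (60bpm 6/8) — PASS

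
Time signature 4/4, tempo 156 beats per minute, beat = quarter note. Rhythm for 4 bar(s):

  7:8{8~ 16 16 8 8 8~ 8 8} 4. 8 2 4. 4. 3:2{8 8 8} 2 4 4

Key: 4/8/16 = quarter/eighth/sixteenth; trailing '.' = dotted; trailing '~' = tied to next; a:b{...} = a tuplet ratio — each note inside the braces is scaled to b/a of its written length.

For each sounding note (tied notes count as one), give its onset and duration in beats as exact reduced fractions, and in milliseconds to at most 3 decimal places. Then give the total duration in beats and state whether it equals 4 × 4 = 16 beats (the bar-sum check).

1) 0.0ms=0b +329.67ms=6/7b
2) 329.67ms=6/7b +109.89ms=2/7b
3) 439.56ms=8/7b +219.78ms=4/7b
4) 659.341ms=12/7b +219.78ms=4/7b
5) 879.121ms=16/7b +439.56ms=8/7b
6) 1318.681ms=24/7b +219.78ms=4/7b
7) 1538.462ms=4b +576.923ms=3/2b
8) 2115.385ms=11/2b +192.308ms=1/2b
9) 2307.692ms=6b +769.231ms=2b
10) 3076.923ms=8b +576.923ms=3/2b
11) 3653.846ms=19/2b +576.923ms=3/2b
12) 4230.769ms=11b +128.205ms=1/3b
13) 4358.974ms=34/3b +128.205ms=1/3b
14) 4487.179ms=35/3b +128.205ms=1/3b
15) 4615.385ms=12b +769.231ms=2b
16) 5384.615ms=14b +384.615ms=1b
17) 5769.231ms=15b +384.615ms=1b
Σ=16b of 16 (156bpm 4/4) — PASS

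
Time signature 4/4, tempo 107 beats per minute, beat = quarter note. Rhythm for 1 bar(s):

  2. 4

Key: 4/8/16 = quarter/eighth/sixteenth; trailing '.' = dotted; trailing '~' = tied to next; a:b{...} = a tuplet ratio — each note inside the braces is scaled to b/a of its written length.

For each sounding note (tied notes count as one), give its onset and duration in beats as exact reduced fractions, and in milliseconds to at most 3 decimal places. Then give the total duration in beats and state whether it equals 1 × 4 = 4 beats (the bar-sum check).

1) 0.0ms=0b +1682.243ms=3b
2) 1682.243ms=3b +560.748ms=1b
Σ=4b of 4 (107bpm 4/4) — PASS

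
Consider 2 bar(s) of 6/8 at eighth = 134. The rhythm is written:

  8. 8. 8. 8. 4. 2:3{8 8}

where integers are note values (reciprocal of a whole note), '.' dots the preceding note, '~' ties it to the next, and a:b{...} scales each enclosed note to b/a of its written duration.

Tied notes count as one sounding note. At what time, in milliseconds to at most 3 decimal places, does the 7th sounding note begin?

note 7 onset = 21/2b = 4701.493ms

1. 0.0ms @ 0 + 671.642ms (3/2)
2. 671.642ms @ 3/2 + 671.642ms (3/2)
3. 1343.284ms @ 3 + 671.642ms (3/2)
4. 2014.925ms @ 9/2 + 671.642ms (3/2)
5. 2686.567ms @ 6 + 1343.284ms (3)
6. 4029.851ms @ 9 + 671.642ms (3/2)
7. 4701.493ms @ 21/2 + 671.642ms (3/2)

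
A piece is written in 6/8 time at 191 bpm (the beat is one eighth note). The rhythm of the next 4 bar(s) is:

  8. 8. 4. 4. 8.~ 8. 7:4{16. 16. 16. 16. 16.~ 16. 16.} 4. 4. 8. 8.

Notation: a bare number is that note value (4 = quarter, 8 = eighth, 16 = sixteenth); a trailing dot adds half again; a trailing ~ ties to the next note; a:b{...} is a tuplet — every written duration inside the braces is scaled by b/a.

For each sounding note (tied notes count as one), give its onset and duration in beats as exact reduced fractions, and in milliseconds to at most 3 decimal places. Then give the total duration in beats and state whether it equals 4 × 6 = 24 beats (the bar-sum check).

1) 0.0ms=0b +471.204ms=3/2b
2) 471.204ms=3/2b +471.204ms=3/2b
3) 942.408ms=3b +942.408ms=3b
4) 1884.817ms=6b +942.408ms=3b
5) 2827.225ms=9b +942.408ms=3b
6) 3769.634ms=12b +134.63ms=3/7b
7) 3904.263ms=87/7b +134.63ms=3/7b
8) 4038.893ms=90/7b +134.63ms=3/7b
9) 4173.523ms=93/7b +134.63ms=3/7b
10) 4308.153ms=96/7b +269.26ms=6/7b
11) 4577.412ms=102/7b +134.63ms=3/7b
12) 4712.042ms=15b +942.408ms=3b
13) 5654.45ms=18b +942.408ms=3b
14) 6596.859ms=21b +471.204ms=3/2b
15) 7068.063ms=45/2b +471.204ms=3/2b
Σ=24b of 24 (191bpm 6/8) — PASS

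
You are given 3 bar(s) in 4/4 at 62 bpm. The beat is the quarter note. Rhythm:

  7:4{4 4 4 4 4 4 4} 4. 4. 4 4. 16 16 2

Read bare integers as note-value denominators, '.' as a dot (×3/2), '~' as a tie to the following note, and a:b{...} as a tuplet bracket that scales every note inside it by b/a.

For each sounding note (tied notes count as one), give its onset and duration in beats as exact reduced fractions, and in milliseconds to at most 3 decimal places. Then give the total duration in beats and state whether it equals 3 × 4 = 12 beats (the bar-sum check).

1) 0.0ms=0b +552.995ms=4/7b
2) 552.995ms=4/7b +552.995ms=4/7b
3) 1105.991ms=8/7b +552.995ms=4/7b
4) 1658.986ms=12/7b +552.995ms=4/7b
5) 2211.982ms=16/7b +552.995ms=4/7b
6) 2764.977ms=20/7b +552.995ms=4/7b
7) 3317.972ms=24/7b +552.995ms=4/7b
8) 3870.968ms=4b +1451.613ms=3/2b
9) 5322.581ms=11/2b +1451.613ms=3/2b
10) 6774.194ms=7b +967.742ms=1b
11) 7741.935ms=8b +1451.613ms=3/2b
12) 9193.548ms=19/2b +241.935ms=1/4b
13) 9435.484ms=39/4b +241.935ms=1/4b
14) 9677.419ms=10b +1935.484ms=2b
Σ=12b of 12 (62bpm 4/4) — PASS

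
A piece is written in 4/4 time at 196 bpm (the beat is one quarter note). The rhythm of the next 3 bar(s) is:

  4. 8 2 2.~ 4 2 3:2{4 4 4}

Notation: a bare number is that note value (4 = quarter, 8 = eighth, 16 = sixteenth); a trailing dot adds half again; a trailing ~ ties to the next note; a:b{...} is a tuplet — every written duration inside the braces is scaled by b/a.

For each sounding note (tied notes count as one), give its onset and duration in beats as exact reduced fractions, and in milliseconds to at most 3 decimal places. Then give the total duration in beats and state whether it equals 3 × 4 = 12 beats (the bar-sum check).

1) 0.0ms=0b +459.184ms=3/2b
2) 459.184ms=3/2b +153.061ms=1/2b
3) 612.245ms=2b +612.245ms=2b
4) 1224.49ms=4b +1224.49ms=4b
5) 2448.98ms=8b +612.245ms=2b
6) 3061.224ms=10b +204.082ms=2/3b
7) 3265.306ms=32/3b +204.082ms=2/3b
8) 3469.388ms=34/3b +204.082ms=2/3b
Σ=12b of 12 (196bpm 4/4) — PASS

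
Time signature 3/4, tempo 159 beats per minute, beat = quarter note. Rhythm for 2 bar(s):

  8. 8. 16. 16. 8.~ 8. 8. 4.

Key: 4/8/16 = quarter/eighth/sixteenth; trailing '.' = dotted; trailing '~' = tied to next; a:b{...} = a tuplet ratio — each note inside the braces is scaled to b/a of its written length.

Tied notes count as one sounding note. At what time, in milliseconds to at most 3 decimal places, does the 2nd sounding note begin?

note 2 onset = 3/4b = 283.019ms

1. 0.0ms @ 0 + 283.019ms (3/4)
2. 283.019ms @ 3/4 + 283.019ms (3/4)
3. 566.038ms @ 3/2 + 141.509ms (3/8)
4. 707.547ms @ 15/8 + 141.509ms (3/8)
5. 849.057ms @ 9/4 + 566.038ms (3/2)
6. 1415.094ms @ 15/4 + 283.019ms (3/4)
7. 1698.113ms @ 9/2 + 566.038ms (3/2)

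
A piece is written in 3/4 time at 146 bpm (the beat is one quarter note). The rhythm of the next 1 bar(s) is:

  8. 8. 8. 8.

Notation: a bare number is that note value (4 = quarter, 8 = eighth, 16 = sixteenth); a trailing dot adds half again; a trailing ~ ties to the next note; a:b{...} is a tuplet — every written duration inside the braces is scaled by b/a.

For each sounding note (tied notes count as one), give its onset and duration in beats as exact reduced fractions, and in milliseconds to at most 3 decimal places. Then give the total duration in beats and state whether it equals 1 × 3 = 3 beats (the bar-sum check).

1) 0.0ms=0b +308.219ms=3/4b
2) 308.219ms=3/4b +308.219ms=3/4b
3) 616.438ms=3/2b +308.219ms=3/4b
4) 924.658ms=9/4b +308.219ms=3/4b
Σ=3b of 3 (146bpm 3/4) — PASS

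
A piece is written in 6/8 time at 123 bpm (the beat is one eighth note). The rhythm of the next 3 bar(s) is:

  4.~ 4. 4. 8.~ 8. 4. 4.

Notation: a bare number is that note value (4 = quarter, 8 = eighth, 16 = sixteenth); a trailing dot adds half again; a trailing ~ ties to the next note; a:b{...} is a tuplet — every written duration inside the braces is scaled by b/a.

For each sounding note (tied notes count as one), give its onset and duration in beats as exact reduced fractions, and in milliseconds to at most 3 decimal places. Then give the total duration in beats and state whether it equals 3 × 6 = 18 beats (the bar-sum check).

1) 0.0ms=0b +2926.829ms=6b
2) 2926.829ms=6b +1463.415ms=3b
3) 4390.244ms=9b +1463.415ms=3b
4) 5853.659ms=12b +1463.415ms=3b
5) 7317.073ms=15b +1463.415ms=3b
Σ=18b of 18 (123bpm 6/8) — PASS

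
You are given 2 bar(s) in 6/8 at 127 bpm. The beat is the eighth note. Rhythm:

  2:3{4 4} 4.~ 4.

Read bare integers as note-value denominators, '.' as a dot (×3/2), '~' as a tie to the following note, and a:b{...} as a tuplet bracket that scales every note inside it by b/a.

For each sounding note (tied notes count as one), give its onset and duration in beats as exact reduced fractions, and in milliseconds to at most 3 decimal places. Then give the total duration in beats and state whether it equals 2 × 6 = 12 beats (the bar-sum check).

1) 0.0ms=0b +1417.323ms=3b
2) 1417.323ms=3b +1417.323ms=3b
3) 2834.646ms=6b +2834.646ms=6b
Σ=12b of 12 (127bpm 6/8) — PASS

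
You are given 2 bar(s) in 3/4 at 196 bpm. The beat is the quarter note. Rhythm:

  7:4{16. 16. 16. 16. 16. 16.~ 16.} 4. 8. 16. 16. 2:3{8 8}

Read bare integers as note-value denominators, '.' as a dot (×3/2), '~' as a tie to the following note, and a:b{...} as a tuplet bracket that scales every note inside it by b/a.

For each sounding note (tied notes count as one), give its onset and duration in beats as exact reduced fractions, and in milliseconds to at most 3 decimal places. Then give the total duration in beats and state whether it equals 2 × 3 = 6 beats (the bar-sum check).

1) 0.0ms=0b +65.598ms=3/14b
2) 65.598ms=3/14b +65.598ms=3/14b
3) 131.195ms=3/7b +65.598ms=3/14b
4) 196.793ms=9/14b +65.598ms=3/14b
5) 262.391ms=6/7b +65.598ms=3/14b
6) 327.988ms=15/14b +131.195ms=3/7b
7) 459.184ms=3/2b +459.184ms=3/2b
8) 918.367ms=3b +229.592ms=3/4b
9) 1147.959ms=15/4b +114.796ms=3/8b
10) 1262.755ms=33/8b +114.796ms=3/8b
11) 1377.551ms=9/2b +229.592ms=3/4b
12) 1607.143ms=21/4b +229.592ms=3/4b
Σ=6b of 6 (196bpm 3/4) — PASS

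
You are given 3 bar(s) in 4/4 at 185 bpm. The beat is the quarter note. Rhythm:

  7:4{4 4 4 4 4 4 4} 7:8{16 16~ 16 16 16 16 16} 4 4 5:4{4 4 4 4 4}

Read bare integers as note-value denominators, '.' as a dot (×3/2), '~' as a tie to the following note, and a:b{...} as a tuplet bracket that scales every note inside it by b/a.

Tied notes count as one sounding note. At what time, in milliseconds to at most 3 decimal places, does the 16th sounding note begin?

1. 0.0ms @ 0 + 185.328ms (4/7)
2. 185.328ms @ 4/7 + 185.328ms (4/7)
3. 370.656ms @ 8/7 + 185.328ms (4/7)
4. 555.985ms @ 12/7 + 185.328ms (4/7)
5. 741.313ms @ 16/7 + 185.328ms (4/7)
6. 926.641ms @ 20/7 + 185.328ms (4/7)
7. 1111.969ms @ 24/7 + 185.328ms (4/7)
8. 1297.297ms @ 4 + 92.664ms (2/7)
9. 1389.961ms @ 30/7 + 185.328ms (4/7)
10. 1575.29ms @ 34/7 + 92.664ms (2/7)
11. 1667.954ms @ 36/7 + 92.664ms (2/7)
12. 1760.618ms @ 38/7 + 92.664ms (2/7)
13. 1853.282ms @ 40/7 + 92.664ms (2/7)
14. 1945.946ms @ 6 + 324.324ms (1)
15. 2270.27ms @ 7 + 324.324ms (1)
16. 2594.595ms @ 8 + 259.459ms (4/5)
17. 2854.054ms @ 44/5 + 259.459ms (4/5)
18. 3113.514ms @ 48/5 + 259.459ms (4/5)
19. 3372.973ms @ 52/5 + 259.459ms (4/5)
20. 3632.432ms @ 56/5 + 259.459ms (4/5)

note 16 onset = 8b = 2594.595ms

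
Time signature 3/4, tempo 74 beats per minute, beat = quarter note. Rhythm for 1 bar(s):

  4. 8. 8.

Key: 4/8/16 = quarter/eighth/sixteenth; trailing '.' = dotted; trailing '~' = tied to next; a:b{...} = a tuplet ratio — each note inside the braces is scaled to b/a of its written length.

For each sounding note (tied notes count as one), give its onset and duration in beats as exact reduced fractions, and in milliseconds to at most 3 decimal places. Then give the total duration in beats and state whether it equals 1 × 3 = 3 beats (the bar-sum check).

1) 0.0ms=0b +1216.216ms=3/2b
2) 1216.216ms=3/2b +608.108ms=3/4b
3) 1824.324ms=9/4b +608.108ms=3/4b
Σ=3b of 3 (74bpm 3/4) — PASS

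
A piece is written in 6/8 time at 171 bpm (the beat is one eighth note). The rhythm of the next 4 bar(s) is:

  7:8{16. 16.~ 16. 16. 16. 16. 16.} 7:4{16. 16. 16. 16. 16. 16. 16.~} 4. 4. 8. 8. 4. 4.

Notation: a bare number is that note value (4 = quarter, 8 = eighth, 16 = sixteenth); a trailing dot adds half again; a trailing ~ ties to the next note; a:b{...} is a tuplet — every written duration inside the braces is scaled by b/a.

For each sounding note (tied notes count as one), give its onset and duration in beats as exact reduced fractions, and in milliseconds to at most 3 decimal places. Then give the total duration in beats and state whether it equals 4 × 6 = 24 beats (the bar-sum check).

1) 0.0ms=0b +300.752ms=6/7b
2) 300.752ms=6/7b +601.504ms=12/7b
3) 902.256ms=18/7b +300.752ms=6/7b
4) 1203.008ms=24/7b +300.752ms=6/7b
5) 1503.759ms=30/7b +300.752ms=6/7b
6) 1804.511ms=36/7b +300.752ms=6/7b
7) 2105.263ms=6b +150.376ms=3/7b
8) 2255.639ms=45/7b +150.376ms=3/7b
9) 2406.015ms=48/7b +150.376ms=3/7b
10) 2556.391ms=51/7b +150.376ms=3/7b
11) 2706.767ms=54/7b +150.376ms=3/7b
12) 2857.143ms=57/7b +150.376ms=3/7b
13) 3007.519ms=60/7b +1203.008ms=24/7b
14) 4210.526ms=12b +1052.632ms=3b
15) 5263.158ms=15b +526.316ms=3/2b
16) 5789.474ms=33/2b +526.316ms=3/2b
17) 6315.789ms=18b +1052.632ms=3b
18) 7368.421ms=21b +1052.632ms=3b
Σ=24b of 24 (171bpm 6/8) — PASS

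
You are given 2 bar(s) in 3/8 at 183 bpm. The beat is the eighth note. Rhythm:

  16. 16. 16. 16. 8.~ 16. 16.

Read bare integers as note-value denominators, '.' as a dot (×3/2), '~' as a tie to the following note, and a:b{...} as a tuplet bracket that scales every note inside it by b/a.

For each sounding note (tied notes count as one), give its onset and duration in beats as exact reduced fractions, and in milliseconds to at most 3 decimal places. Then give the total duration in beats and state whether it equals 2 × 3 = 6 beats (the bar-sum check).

1) 0.0ms=0b +245.902ms=3/4b
2) 245.902ms=3/4b +245.902ms=3/4b
3) 491.803ms=3/2b +245.902ms=3/4b
4) 737.705ms=9/4b +245.902ms=3/4b
5) 983.607ms=3b +737.705ms=9/4b
6) 1721.311ms=21/4b +245.902ms=3/4b
Σ=6b of 6 (183bpm 3/8) — PASS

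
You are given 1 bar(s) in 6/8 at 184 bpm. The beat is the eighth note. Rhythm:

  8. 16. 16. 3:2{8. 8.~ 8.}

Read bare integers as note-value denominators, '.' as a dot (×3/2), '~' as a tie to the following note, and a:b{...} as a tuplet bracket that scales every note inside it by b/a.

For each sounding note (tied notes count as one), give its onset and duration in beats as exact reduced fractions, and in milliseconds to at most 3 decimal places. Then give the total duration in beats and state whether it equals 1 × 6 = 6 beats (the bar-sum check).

1) 0.0ms=0b +489.13ms=3/2b
2) 489.13ms=3/2b +244.565ms=3/4b
3) 733.696ms=9/4b +244.565ms=3/4b
4) 978.261ms=3b +326.087ms=1b
5) 1304.348ms=4b +652.174ms=2b
Σ=6b of 6 (184bpm 6/8) — PASS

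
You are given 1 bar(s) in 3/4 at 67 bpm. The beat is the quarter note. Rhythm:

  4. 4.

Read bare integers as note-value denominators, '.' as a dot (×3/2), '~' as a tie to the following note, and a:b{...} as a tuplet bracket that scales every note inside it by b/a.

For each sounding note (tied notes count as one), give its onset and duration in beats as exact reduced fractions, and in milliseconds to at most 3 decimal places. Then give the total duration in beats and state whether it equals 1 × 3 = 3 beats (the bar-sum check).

1) 0.0ms=0b +1343.284ms=3/2b
2) 1343.284ms=3/2b +1343.284ms=3/2b
Σ=3b of 3 (67bpm 3/4) — PASS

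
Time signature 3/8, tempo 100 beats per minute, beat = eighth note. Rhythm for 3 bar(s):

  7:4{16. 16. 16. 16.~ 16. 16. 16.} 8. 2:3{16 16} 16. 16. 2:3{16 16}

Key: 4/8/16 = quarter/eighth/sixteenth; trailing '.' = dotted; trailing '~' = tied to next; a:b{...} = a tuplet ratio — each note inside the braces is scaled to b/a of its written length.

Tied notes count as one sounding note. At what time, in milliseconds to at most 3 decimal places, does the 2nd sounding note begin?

note 2 onset = 3/7b = 257.143ms

1. 0.0ms @ 0 + 257.143ms (3/7)
2. 257.143ms @ 3/7 + 257.143ms (3/7)
3. 514.286ms @ 6/7 + 257.143ms (3/7)
4. 771.429ms @ 9/7 + 514.286ms (6/7)
5. 1285.714ms @ 15/7 + 257.143ms (3/7)
6. 1542.857ms @ 18/7 + 257.143ms (3/7)
7. 1800.0ms @ 3 + 900.0ms (3/2)
8. 2700.0ms @ 9/2 + 450.0ms (3/4)
9. 3150.0ms @ 21/4 + 450.0ms (3/4)
10. 3600.0ms @ 6 + 450.0ms (3/4)
11. 4050.0ms @ 27/4 + 450.0ms (3/4)
12. 4500.0ms @ 15/2 + 450.0ms (3/4)
13. 4950.0ms @ 33/4 + 450.0ms (3/4)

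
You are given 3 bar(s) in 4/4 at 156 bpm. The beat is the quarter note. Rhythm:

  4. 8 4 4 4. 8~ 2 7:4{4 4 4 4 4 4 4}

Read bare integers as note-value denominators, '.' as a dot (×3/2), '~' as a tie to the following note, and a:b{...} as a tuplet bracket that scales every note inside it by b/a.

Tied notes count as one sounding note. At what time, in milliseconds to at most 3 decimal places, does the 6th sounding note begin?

note 6 onset = 11/2b = 2115.385ms

1. 0.0ms @ 0 + 576.923ms (3/2)
2. 576.923ms @ 3/2 + 192.308ms (1/2)
3. 769.231ms @ 2 + 384.615ms (1)
4. 1153.846ms @ 3 + 384.615ms (1)
5. 1538.462ms @ 4 + 576.923ms (3/2)
6. 2115.385ms @ 11/2 + 961.538ms (5/2)
7. 3076.923ms @ 8 + 219.78ms (4/7)
8. 3296.703ms @ 60/7 + 219.78ms (4/7)
9. 3516.484ms @ 64/7 + 219.78ms (4/7)
10. 3736.264ms @ 68/7 + 219.78ms (4/7)
11. 3956.044ms @ 72/7 + 219.78ms (4/7)
12. 4175.824ms @ 76/7 + 219.78ms (4/7)
13. 4395.604ms @ 80/7 + 219.78ms (4/7)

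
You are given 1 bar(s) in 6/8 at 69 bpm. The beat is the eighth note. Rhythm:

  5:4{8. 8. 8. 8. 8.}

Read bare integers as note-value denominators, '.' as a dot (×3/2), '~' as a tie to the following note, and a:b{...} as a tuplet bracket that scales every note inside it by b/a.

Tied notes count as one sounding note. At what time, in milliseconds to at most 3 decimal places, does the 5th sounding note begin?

1. 0.0ms @ 0 + 1043.478ms (6/5)
2. 1043.478ms @ 6/5 + 1043.478ms (6/5)
3. 2086.957ms @ 12/5 + 1043.478ms (6/5)
4. 3130.435ms @ 18/5 + 1043.478ms (6/5)
5. 4173.913ms @ 24/5 + 1043.478ms (6/5)

note 5 onset = 24/5b = 4173.913ms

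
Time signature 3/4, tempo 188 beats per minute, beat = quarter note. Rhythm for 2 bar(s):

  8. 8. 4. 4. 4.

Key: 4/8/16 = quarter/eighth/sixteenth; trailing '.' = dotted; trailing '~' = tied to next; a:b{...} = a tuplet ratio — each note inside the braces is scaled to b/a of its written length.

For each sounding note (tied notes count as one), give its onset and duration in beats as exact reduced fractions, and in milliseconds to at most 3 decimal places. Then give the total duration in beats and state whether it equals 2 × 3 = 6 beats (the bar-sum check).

1) 0.0ms=0b +239.362ms=3/4b
2) 239.362ms=3/4b +239.362ms=3/4b
3) 478.723ms=3/2b +478.723ms=3/2b
4) 957.447ms=3b +478.723ms=3/2b
5) 1436.17ms=9/2b +478.723ms=3/2b
Σ=6b of 6 (188bpm 3/4) — PASS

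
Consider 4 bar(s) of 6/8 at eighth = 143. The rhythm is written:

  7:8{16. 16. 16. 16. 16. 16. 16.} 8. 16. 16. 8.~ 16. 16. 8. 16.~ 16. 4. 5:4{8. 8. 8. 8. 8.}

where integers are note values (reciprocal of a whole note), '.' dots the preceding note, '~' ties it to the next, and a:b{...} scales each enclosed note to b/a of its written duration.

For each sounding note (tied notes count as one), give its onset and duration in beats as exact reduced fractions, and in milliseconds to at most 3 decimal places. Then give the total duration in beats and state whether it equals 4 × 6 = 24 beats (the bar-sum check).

1) 0.0ms=0b +359.64ms=6/7b
2) 359.64ms=6/7b +359.64ms=6/7b
3) 719.281ms=12/7b +359.64ms=6/7b
4) 1078.921ms=18/7b +359.64ms=6/7b
5) 1438.561ms=24/7b +359.64ms=6/7b
6) 1798.202ms=30/7b +359.64ms=6/7b
7) 2157.842ms=36/7b +359.64ms=6/7b
8) 2517.483ms=6b +629.371ms=3/2b
9) 3146.853ms=15/2b +314.685ms=3/4b
10) 3461.538ms=33/4b +314.685ms=3/4b
11) 3776.224ms=9b +944.056ms=9/4b
12) 4720.28ms=45/4b +314.685ms=3/4b
13) 5034.965ms=12b +629.371ms=3/2b
14) 5664.336ms=27/2b +629.371ms=3/2b
15) 6293.706ms=15b +1258.741ms=3b
16) 7552.448ms=18b +503.497ms=6/5b
17) 8055.944ms=96/5b +503.497ms=6/5b
18) 8559.441ms=102/5b +503.497ms=6/5b
19) 9062.937ms=108/5b +503.497ms=6/5b
20) 9566.434ms=114/5b +503.497ms=6/5b
Σ=24b of 24 (143bpm 6/8) — PASS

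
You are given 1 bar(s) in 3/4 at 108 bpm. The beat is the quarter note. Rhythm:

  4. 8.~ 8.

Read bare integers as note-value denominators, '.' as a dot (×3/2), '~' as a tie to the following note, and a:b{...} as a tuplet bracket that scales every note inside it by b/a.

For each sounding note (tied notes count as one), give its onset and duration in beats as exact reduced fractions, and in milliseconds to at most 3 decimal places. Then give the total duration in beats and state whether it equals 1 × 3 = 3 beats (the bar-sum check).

1) 0.0ms=0b +833.333ms=3/2b
2) 833.333ms=3/2b +833.333ms=3/2b
Σ=3b of 3 (108bpm 3/4) — PASS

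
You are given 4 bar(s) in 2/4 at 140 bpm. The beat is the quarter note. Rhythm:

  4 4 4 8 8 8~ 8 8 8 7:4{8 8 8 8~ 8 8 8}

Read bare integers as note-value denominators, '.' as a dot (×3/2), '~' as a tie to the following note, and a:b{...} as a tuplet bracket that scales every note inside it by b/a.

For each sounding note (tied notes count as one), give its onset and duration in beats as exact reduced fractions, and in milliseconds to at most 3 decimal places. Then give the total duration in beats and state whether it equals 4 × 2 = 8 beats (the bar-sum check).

1) 0.0ms=0b +428.571ms=1b
2) 428.571ms=1b +428.571ms=1b
3) 857.143ms=2b +428.571ms=1b
4) 1285.714ms=3b +214.286ms=1/2b
5) 1500.0ms=7/2b +214.286ms=1/2b
6) 1714.286ms=4b +428.571ms=1b
7) 2142.857ms=5b +214.286ms=1/2b
8) 2357.143ms=11/2b +214.286ms=1/2b
9) 2571.429ms=6b +122.449ms=2/7b
10) 2693.878ms=44/7b +122.449ms=2/7b
11) 2816.327ms=46/7b +122.449ms=2/7b
12) 2938.776ms=48/7b +244.898ms=4/7b
13) 3183.673ms=52/7b +122.449ms=2/7b
14) 3306.122ms=54/7b +122.449ms=2/7b
Σ=8b of 8 (140bpm 2/4) — PASS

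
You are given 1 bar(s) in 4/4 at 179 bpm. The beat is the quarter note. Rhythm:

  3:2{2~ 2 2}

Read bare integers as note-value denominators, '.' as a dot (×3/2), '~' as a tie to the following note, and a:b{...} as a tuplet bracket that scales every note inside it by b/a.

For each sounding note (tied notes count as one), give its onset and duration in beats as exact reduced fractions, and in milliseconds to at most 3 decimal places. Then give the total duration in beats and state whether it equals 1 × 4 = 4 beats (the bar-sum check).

1) 0.0ms=0b +893.855ms=8/3b
2) 893.855ms=8/3b +446.927ms=4/3b
Σ=4b of 4 (179bpm 4/4) — PASS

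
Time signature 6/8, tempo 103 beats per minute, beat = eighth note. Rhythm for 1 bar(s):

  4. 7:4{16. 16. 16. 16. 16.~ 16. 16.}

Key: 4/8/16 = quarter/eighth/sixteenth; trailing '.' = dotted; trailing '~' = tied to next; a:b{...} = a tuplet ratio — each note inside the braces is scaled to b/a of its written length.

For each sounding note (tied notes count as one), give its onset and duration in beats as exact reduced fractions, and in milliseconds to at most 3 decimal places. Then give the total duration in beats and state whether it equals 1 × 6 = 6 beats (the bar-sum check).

1) 0.0ms=0b +1747.573ms=3b
2) 1747.573ms=3b +249.653ms=3/7b
3) 1997.226ms=24/7b +249.653ms=3/7b
4) 2246.879ms=27/7b +249.653ms=3/7b
5) 2496.533ms=30/7b +249.653ms=3/7b
6) 2746.186ms=33/7b +499.307ms=6/7b
7) 3245.492ms=39/7b +249.653ms=3/7b
Σ=6b of 6 (103bpm 6/8) — PASS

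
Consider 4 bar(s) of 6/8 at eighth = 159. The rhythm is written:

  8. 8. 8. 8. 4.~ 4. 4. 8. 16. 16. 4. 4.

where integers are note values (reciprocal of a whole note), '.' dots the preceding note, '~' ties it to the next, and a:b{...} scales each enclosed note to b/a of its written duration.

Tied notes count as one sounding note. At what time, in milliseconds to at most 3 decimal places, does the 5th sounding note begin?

note 5 onset = 6b = 2264.151ms

1. 0.0ms @ 0 + 566.038ms (3/2)
2. 566.038ms @ 3/2 + 566.038ms (3/2)
3. 1132.075ms @ 3 + 566.038ms (3/2)
4. 1698.113ms @ 9/2 + 566.038ms (3/2)
5. 2264.151ms @ 6 + 2264.151ms (6)
6. 4528.302ms @ 12 + 1132.075ms (3)
7. 5660.377ms @ 15 + 566.038ms (3/2)
8. 6226.415ms @ 33/2 + 283.019ms (3/4)
9. 6509.434ms @ 69/4 + 283.019ms (3/4)
10. 6792.453ms @ 18 + 1132.075ms (3)
11. 7924.528ms @ 21 + 1132.075ms (3)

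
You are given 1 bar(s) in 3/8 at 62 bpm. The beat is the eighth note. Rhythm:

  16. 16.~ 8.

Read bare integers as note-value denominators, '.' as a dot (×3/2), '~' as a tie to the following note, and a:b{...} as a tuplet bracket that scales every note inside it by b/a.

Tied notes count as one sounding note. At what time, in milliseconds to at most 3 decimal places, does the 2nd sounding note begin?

note 2 onset = 3/4b = 725.806ms

1. 0.0ms @ 0 + 725.806ms (3/4)
2. 725.806ms @ 3/4 + 2177.419ms (9/4)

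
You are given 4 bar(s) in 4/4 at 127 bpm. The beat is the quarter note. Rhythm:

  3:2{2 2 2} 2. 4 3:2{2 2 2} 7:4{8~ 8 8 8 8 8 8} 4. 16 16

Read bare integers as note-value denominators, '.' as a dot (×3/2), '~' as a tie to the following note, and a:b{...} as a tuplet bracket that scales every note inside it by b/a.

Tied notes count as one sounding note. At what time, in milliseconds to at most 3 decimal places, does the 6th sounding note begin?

1. 0.0ms @ 0 + 629.921ms (4/3)
2. 629.921ms @ 4/3 + 629.921ms (4/3)
3. 1259.843ms @ 8/3 + 629.921ms (4/3)
4. 1889.764ms @ 4 + 1417.323ms (3)
5. 3307.087ms @ 7 + 472.441ms (1)
6. 3779.528ms @ 8 + 629.921ms (4/3)
7. 4409.449ms @ 28/3 + 629.921ms (4/3)
8. 5039.37ms @ 32/3 + 629.921ms (4/3)
9. 5669.291ms @ 12 + 269.966ms (4/7)
10. 5939.258ms @ 88/7 + 134.983ms (2/7)
11. 6074.241ms @ 90/7 + 134.983ms (2/7)
12. 6209.224ms @ 92/7 + 134.983ms (2/7)
13. 6344.207ms @ 94/7 + 134.983ms (2/7)
14. 6479.19ms @ 96/7 + 134.983ms (2/7)
15. 6614.173ms @ 14 + 708.661ms (3/2)
16. 7322.835ms @ 31/2 + 118.11ms (1/4)
17. 7440.945ms @ 63/4 + 118.11ms (1/4)

note 6 onset = 8b = 3779.528ms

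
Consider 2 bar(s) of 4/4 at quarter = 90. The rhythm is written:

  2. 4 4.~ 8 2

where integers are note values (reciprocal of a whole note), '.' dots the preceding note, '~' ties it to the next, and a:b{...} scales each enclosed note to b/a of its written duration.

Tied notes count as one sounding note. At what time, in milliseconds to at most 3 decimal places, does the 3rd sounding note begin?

1. 0.0ms @ 0 + 2000.0ms (3)
2. 2000.0ms @ 3 + 666.667ms (1)
3. 2666.667ms @ 4 + 1333.333ms (2)
4. 4000.0ms @ 6 + 1333.333ms (2)

note 3 onset = 4b = 2666.667ms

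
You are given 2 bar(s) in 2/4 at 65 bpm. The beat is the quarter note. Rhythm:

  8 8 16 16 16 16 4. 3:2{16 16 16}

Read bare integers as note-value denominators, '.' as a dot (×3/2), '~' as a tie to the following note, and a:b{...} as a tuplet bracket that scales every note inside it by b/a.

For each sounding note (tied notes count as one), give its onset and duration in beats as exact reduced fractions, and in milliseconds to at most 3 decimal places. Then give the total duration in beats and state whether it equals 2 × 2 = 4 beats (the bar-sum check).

1) 0.0ms=0b +461.538ms=1/2b
2) 461.538ms=1/2b +461.538ms=1/2b
3) 923.077ms=1b +230.769ms=1/4b
4) 1153.846ms=5/4b +230.769ms=1/4b
5) 1384.615ms=3/2b +230.769ms=1/4b
6) 1615.385ms=7/4b +230.769ms=1/4b
7) 1846.154ms=2b +1384.615ms=3/2b
8) 3230.769ms=7/2b +153.846ms=1/6b
9) 3384.615ms=11/3b +153.846ms=1/6b
10) 3538.462ms=23/6b +153.846ms=1/6b
Σ=4b of 4 (65bpm 2/4) — PASS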